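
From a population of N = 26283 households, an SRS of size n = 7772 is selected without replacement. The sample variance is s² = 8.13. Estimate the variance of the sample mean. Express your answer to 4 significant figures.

Under SRS without replacement, Var(ȳ) = (1 − f)·s²/n with f = n/N = 7772/26283 = 0.29570445.
Var(ȳ) = (1 − 0.29570445)·8.13/7772 = 0.70429555·0.0010460628 = 7.3673737 × 10^-4.

7.367 × 10^-4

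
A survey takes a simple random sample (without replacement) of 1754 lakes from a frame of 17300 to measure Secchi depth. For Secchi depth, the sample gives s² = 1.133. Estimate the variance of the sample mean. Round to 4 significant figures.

Under SRS without replacement, Var(ȳ) = (1 − f)·s²/n with f = n/N = 1754/17300 = 0.10138728.
Var(ȳ) = (1 − 0.10138728)·1.133/1754 = 0.89861272·6.4595211 × 10^-4 = 5.8046078 × 10^-4.

5.805 × 10^-4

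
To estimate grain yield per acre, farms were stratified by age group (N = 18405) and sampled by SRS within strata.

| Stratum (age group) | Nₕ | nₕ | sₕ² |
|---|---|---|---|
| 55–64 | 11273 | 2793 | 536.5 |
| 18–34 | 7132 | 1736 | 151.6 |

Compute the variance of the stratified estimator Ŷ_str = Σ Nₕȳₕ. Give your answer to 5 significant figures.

2.1723 × 10^7

Var(Ŷ_str) = Σₕ Nₕ²(1 − fₕ)sₕ²/nₕ.
55–64: 11273²·(1 − 2793/11273)·536.5/2793 = 1.8362599 × 10^7.
18–34: 7132²·(1 − 1736/7132)·151.6/1736 = 3.3607233 × 10^6.
Sum = 2.1723322 × 10^7.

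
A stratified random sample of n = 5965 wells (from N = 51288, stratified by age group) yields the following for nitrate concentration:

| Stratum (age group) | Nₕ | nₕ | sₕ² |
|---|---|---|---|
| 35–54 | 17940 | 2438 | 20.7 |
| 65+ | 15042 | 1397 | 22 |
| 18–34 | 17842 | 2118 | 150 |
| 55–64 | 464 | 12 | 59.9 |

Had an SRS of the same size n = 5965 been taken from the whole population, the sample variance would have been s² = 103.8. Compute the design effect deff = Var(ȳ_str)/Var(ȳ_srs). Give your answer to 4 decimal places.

0.6554

Var(ȳ_str) = Σ Wₕ²(1−fₕ)sₕ²/nₕ with Wₕ = Nₕ/51288:
  35–54: (17940/51288)²·(1−2438/17940)·20.7/2438 = 8.9766706 × 10^-4
  65+: (15042/51288)²·(1−1397/15042)·22/1397 = 0.0012287793
  18–34: (17842/51288)²·(1−2118/17842)·150/2118 = 0.0075533628
  55–64: (464/51288)²·(1−12/464)·59.9/12 = 3.9798845 × 10^-4
  → Var(ȳ_str) = 0.010077798.
Var(ȳ_srs) = (1 − 5965/51288)·103.8/5965 = 0.015377644.
deff = 0.010077798 / 0.015377644 = 0.6554.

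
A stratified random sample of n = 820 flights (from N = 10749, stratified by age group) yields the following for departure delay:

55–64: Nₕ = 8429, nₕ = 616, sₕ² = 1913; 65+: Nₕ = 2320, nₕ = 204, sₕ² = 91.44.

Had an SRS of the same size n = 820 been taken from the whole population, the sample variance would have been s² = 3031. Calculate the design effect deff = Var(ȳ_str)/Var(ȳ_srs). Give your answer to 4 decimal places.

0.5240

Var(ȳ_str) = Σ Wₕ²(1−fₕ)sₕ²/nₕ with Wₕ = Nₕ/10749:
  55–64: (8429/10749)²·(1−616/8429)·1913/616 = 1.7700764
  65+: (2320/10749)²·(1−204/2320)·91.44/204 = 0.019044675
  → Var(ȳ_str) = 1.7891211.
Var(ȳ_srs) = (1 − 820/10749)·3031/820 = 3.4143617.
deff = 1.7891211 / 3.4143617 = 0.5240.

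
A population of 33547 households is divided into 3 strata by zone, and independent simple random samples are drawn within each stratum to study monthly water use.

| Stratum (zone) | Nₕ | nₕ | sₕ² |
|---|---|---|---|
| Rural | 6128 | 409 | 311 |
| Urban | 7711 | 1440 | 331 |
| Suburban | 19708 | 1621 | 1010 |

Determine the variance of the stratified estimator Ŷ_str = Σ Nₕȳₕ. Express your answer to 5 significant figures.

2.5986 × 10^8

Var(Ŷ_str) = Σₕ Nₕ²(1 − fₕ)sₕ²/nₕ.
Rural: 6128²·(1 − 409/6128)·311/409 = 2.6648694 × 10^7.
Urban: 7711²·(1 − 1440/7711)·331/1440 = 1.1115091 × 10^7.
Suburban: 19708²·(1 − 1621/19708)·1010/1621 = 2.2209943 × 10^8.
Sum = 2.5986322 × 10^8.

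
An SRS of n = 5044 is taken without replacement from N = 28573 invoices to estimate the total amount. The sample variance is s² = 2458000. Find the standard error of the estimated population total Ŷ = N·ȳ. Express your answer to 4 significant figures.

Var(Ŷ) = N²·Var(ȳ) = N²·(1 − n/N)·s²/n.
f = 5044/28573 = 0.17653029; Var(ȳ) = 0.82346971·2458000/5044 = 401.28639.
Var(Ŷ) = 28573² · 401.28639 = 3.2761676 × 10^11.
SE(Ŷ) = √(3.2761676 × 10^11) = 572400.

572400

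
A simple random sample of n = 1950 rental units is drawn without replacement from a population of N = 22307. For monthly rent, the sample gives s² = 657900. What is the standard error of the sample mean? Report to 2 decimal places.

Under SRS without replacement, Var(ȳ) = (1 − f)·s²/n with f = n/N = 1950/22307 = 0.08741651.
Var(ȳ) = (1 − 0.08741651)·657900/1950 = 0.91258349·337.38462 = 307.89163.
SE(ȳ) = √(307.89163) = 17.55.

17.55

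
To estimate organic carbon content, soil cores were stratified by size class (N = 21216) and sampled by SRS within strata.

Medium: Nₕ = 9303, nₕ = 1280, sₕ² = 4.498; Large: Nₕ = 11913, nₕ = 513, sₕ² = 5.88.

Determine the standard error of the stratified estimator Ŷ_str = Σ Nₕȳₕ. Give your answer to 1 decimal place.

1348.7

Var(Ŷ_str) = Σₕ Nₕ²(1 − fₕ)sₕ²/nₕ.
Medium: 9303²·(1 − 1280/9303)·4.498/1280 = 262282.49.
Large: 11913²·(1 − 513/11913)·5.88/513 = 1.556632 × 10^6.
Sum = 1.8189145 × 10^6.
SE = √(1.8189145 × 10^6) = 1348.7.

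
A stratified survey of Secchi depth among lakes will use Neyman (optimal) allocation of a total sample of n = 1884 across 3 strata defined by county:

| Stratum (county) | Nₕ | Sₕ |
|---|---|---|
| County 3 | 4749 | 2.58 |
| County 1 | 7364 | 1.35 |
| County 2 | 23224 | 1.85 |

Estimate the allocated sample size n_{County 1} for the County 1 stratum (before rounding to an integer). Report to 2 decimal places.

Neyman allocation: nₕ = n·NₕSₕ / Σⱼ NⱼSⱼ.
Σ NⱼSⱼ = 4749·2.58 + 7364·1.35 + 23224·1.85 = 65158.22.
n_{County 1} = 1884·7364·1.35 / 65158.22 = 287.45.

287.45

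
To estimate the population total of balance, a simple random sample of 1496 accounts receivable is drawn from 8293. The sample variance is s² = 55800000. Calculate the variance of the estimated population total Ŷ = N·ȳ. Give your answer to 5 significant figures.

Var(Ŷ) = N²·Var(ȳ) = N²·(1 − n/N)·s²/n.
f = 1496/8293 = 0.18039310; Var(ȳ) = 0.81960690·55800000/1496 = 30570.899.
Var(Ŷ) = 8293² · 30570.899 = 2.1024784 × 10^12.

2.1025 × 10^12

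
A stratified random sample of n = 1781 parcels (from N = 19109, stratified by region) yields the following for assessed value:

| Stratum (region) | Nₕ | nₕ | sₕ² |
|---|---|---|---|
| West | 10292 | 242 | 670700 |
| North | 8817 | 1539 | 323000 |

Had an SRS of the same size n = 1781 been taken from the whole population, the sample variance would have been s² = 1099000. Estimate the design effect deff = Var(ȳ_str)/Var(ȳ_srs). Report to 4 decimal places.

1.4689

Var(ȳ_str) = Σ Wₕ²(1−fₕ)sₕ²/nₕ with Wₕ = Nₕ/19109:
  West: (10292/19109)²·(1−242/10292)·670700/242 = 785.06002
  North: (8817/19109)²·(1−1539/8817)·323000/1539 = 36.882544
  → Var(ȳ_str) = 821.94256.
Var(ȳ_srs) = (1 − 1781/19109)·1099000/1781 = 559.5569.
deff = 821.94256 / 559.5569 = 1.4689.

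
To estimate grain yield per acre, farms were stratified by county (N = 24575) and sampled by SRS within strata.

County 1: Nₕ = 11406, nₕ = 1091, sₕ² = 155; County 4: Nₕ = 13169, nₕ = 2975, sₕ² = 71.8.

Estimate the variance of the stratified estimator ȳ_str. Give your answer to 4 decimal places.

Var(ȳ_str) = Σₕ Wₕ²(1 − fₕ)sₕ²/nₕ with Wₕ = Nₕ/N, N = 24575.
County 1: Wₕ = 0.46413021; term = 0.46413021²·(1 − 0.09565141)·155/1091 = 0.027677222.
County 4: Wₕ = 0.53586979; term = 0.53586979²·(1 − 0.22590933)·71.8/2975 = 0.0053647297.
Sum = 0.033041952.

0.0330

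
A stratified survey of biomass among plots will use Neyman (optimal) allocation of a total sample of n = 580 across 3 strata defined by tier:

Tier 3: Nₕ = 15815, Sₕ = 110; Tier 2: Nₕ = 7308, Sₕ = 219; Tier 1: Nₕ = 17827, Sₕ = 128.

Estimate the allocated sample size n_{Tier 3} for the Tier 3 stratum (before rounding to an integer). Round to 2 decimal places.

Neyman allocation: nₕ = n·NₕSₕ / Σⱼ NⱼSⱼ.
Σ NⱼSⱼ = 15815·110 + 7308·219 + 17827·128 = 5.621958 × 10^6.
n_{Tier 3} = 580·15815·110 / (5.621958 × 10^6) = 179.47.

179.47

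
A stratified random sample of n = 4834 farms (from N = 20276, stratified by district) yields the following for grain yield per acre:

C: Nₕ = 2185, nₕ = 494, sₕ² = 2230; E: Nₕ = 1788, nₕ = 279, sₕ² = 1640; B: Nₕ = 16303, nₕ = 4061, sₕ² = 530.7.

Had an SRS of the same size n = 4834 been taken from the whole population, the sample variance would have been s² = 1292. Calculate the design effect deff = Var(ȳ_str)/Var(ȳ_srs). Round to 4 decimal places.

Var(ȳ_str) = Σ Wₕ²(1−fₕ)sₕ²/nₕ with Wₕ = Nₕ/20276:
  C: (2185/20276)²·(1−494/2185)·2230/494 = 0.040570317
  E: (1788/20276)²·(1−279/1788)·1640/279 = 0.0385773
  B: (16303/20276)²·(1−4061/16303)·530.7/4061 = 0.063441207
  → Var(ȳ_str) = 0.14258882.
Var(ȳ_srs) = (1 − 4834/20276)·1292/4834 = 0.20355282.
deff = 0.14258882 / 0.20355282 = 0.7005.

0.7005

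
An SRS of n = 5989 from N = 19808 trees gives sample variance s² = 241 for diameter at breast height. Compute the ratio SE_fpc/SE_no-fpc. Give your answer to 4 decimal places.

0.8353

f = n/N = 5989/19808 = 0.30235258.
SE_no-fpc = √(s²/n) = 0.2006002; SE_fpc = √((1−f)s²/n) = 0.1675519.
Ratio = √(1−f) = 0.83525290.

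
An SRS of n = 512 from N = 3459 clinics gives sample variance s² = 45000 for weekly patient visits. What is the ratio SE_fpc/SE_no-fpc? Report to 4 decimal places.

0.9230

f = n/N = 512/3459 = 0.14801966.
SE_no-fpc = √(s²/n) = 9.375; SE_fpc = √((1−f)s²/n) = 8.6533857.
Ratio = √(1−f) = 0.92302781.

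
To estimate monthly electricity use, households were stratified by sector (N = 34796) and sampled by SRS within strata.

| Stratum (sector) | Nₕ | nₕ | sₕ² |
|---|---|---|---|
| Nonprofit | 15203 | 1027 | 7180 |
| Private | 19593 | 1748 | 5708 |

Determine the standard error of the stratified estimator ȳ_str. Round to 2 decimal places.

1.48

Var(ȳ_str) = Σₕ Wₕ²(1 − fₕ)sₕ²/nₕ with Wₕ = Nₕ/N, N = 34796.
Nonprofit: Wₕ = 0.43691804; term = 0.43691804²·(1 − 0.06755246)·7180/1027 = 1.2444526.
Private: Wₕ = 0.56308196; term = 0.56308196²·(1 − 0.08921554)·5708/1748 = 0.94297761.
Sum = 2.1874302.
SE = √(2.1874302) = 1.48.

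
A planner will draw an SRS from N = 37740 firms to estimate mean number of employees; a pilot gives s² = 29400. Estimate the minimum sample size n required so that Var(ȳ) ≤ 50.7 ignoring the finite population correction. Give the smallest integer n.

Without fpc, n₀ = s²/D = 29400/50.7 = 579.8817.
Rounding up, n = 580.

580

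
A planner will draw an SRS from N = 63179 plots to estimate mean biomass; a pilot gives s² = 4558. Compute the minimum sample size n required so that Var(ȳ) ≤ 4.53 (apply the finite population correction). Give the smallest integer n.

991

Without fpc, n₀ = s²/D = 4558/4.53 = 1006.1810.
With fpc, (1 − n/N)·s²/n ≤ D requires n ≥ n₀/(1 + n₀/N) = 1006.1810/(1 + 1006.1810/63179) = 990.4079.
Rounding up, n = 991.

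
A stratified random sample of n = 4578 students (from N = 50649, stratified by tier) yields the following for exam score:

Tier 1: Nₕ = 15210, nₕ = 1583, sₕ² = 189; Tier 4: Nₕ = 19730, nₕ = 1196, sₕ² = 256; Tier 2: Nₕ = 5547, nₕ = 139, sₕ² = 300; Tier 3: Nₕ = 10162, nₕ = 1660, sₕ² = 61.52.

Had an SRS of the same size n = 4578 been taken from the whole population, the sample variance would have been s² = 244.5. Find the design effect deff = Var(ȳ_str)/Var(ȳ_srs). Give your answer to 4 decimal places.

1.3718

Var(ȳ_str) = Σ Wₕ²(1−fₕ)sₕ²/nₕ with Wₕ = Nₕ/50649:
  Tier 1: (15210/50649)²·(1−1583/15210)·189/1583 = 0.0096464742
  Tier 4: (19730/50649)²·(1−1196/19730)·256/1196 = 0.03051148
  Tier 2: (5547/50649)²·(1−139/5547)·300/139 = 0.025238268
  Tier 3: (10162/50649)²·(1−1660/10162)·61.52/1660 = 0.00124815
  → Var(ȳ_str) = 0.066644372.
Var(ȳ_srs) = (1 − 4578/50649)·244.5/4578 = 0.04858026.
deff = 0.066644372 / 0.04858026 = 1.3718.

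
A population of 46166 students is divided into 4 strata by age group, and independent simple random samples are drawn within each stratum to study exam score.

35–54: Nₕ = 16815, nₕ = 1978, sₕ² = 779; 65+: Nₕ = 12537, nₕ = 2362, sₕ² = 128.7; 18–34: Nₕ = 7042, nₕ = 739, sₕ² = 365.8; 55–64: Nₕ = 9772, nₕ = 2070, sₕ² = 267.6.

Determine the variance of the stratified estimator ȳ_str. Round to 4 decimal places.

Var(ȳ_str) = Σₕ Wₕ²(1 − fₕ)sₕ²/nₕ with Wₕ = Nₕ/N, N = 46166.
35–54: Wₕ = 0.36422909; term = 0.36422909²·(1 − 0.11763307)·779/1978 = 0.046100926.
65+: Wₕ = 0.27156349; term = 0.27156349²·(1 − 0.18840233)·128.7/2362 = 0.0032612358.
18–34: Wₕ = 0.15253650; term = 0.15253650²·(1 − 0.10494178)·365.8/739 = 0.010308562.
55–64: Wₕ = 0.21167093; term = 0.21167093²·(1 − 0.21182972)·267.6/2070 = 0.0045651835.
Sum = 0.064235907.

0.0642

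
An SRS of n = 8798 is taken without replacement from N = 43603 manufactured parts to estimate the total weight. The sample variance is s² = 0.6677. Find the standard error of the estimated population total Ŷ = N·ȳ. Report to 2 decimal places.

Var(Ŷ) = N²·Var(ȳ) = N²·(1 − n/N)·s²/n.
f = 8798/43603 = 0.20177511; Var(ȳ) = 0.79822489·0.6677/8798 = 6.0579082 × 10^-5.
Var(Ŷ) = 43603² · (6.0579082 × 10^-5) = 115174.26.
SE(Ŷ) = √(115174.26) = 339.37.

339.37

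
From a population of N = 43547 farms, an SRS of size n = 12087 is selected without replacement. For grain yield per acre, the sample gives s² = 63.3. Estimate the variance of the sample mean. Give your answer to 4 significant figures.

Under SRS without replacement, Var(ȳ) = (1 − f)·s²/n with f = n/N = 12087/43547 = 0.27756217.
Var(ȳ) = (1 − 0.27756217)·63.3/12087 = 0.72243783·0.0052370315 = 0.0037834297.

0.003783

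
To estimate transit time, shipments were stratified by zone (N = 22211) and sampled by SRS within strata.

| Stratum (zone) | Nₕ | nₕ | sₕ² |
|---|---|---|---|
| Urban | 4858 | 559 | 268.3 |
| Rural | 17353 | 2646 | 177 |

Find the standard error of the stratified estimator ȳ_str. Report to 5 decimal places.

0.23436

Var(ȳ_str) = Σₕ Wₕ²(1 − fₕ)sₕ²/nₕ with Wₕ = Nₕ/N, N = 22211.
Urban: Wₕ = 0.21872045; term = 0.21872045²·(1 − 0.11506793)·268.3/559 = 0.020318779.
Rural: Wₕ = 0.78127955; term = 0.78127955²·(1 − 0.15248084)·177/2646 = 0.034605558.
Sum = 0.054924337.
SE = √(0.054924337) = 0.23436.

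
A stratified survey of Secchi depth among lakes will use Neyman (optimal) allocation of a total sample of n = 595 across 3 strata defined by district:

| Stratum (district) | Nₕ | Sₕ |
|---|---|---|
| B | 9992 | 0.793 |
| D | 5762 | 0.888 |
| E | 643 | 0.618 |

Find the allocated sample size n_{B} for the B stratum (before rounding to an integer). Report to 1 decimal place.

Neyman allocation: nₕ = n·NₕSₕ / Σⱼ NⱼSⱼ.
Σ NⱼSⱼ = 9992·0.793 + 5762·0.888 + 643·0.618 = 13437.686.
n_{B} = 595·9992·0.793 / 13437.686 = 350.8.

350.8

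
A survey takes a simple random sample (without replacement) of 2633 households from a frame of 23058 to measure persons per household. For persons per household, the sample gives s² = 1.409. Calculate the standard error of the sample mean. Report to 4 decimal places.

Under SRS without replacement, Var(ȳ) = (1 − f)·s²/n with f = n/N = 2633/23058 = 0.11419030.
Var(ȳ) = (1 − 0.11419030)·1.409/2633 = 0.88580970·5.3513103 × 10^-4 = 4.7402426 × 10^-4.
SE(ȳ) = √(4.7402426 × 10^-4) = 0.0218.

0.0218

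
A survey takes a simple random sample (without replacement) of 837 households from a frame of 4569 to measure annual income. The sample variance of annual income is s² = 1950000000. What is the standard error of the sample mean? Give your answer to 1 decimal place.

Under SRS without replacement, Var(ȳ) = (1 − f)·s²/n with f = n/N = 837/4569 = 0.18319107.
Var(ȳ) = (1 − 0.18319107)·1950000000/837 = 0.81680893·2.3297491 × 10^6 = 1.9029599 × 10^6.
SE(ȳ) = √(1.9029599 × 10^6) = 1379.5.

1379.5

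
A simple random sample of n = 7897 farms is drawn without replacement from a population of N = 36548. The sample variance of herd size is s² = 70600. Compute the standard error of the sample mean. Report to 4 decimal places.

Under SRS without replacement, Var(ȳ) = (1 − f)·s²/n with f = n/N = 7897/36548 = 0.21607201.
Var(ȳ) = (1 − 0.21607201)·70600/7897 = 0.78392799·8.9401038 = 7.0083976.
SE(ȳ) = √(7.0083976) = 2.6473.

2.6473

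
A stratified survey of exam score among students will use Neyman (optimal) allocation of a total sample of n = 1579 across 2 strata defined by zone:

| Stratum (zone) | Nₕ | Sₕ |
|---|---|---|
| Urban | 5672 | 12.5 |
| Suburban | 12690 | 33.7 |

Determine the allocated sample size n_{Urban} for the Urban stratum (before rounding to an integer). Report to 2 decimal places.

224.55

Neyman allocation: nₕ = n·NₕSₕ / Σⱼ NⱼSⱼ.
Σ NⱼSⱼ = 5672·12.5 + 12690·33.7 = 498553.
n_{Urban} = 1579·5672·12.5 / 498553 = 224.55.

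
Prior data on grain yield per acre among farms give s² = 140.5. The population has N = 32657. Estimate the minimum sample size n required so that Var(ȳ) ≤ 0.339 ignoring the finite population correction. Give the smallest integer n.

415

Without fpc, n₀ = s²/D = 140.5/0.339 = 414.4543.
Rounding up, n = 415.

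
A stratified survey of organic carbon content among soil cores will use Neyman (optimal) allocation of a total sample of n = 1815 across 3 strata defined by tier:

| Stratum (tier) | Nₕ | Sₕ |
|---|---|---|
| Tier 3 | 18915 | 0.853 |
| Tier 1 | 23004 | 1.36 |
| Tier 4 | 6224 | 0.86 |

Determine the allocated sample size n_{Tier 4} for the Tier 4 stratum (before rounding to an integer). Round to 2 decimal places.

184.09

Neyman allocation: nₕ = n·NₕSₕ / Σⱼ NⱼSⱼ.
Σ NⱼSⱼ = 18915·0.853 + 23004·1.36 + 6224·0.86 = 52772.575.
n_{Tier 4} = 1815·6224·0.86 / 52772.575 = 184.09.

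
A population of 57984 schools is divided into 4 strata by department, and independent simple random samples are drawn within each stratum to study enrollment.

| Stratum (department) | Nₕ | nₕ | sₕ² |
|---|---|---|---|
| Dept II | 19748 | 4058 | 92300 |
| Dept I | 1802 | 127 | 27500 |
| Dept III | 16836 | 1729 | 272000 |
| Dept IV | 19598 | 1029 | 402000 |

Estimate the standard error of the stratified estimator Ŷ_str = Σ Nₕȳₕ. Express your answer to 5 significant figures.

435760

Var(Ŷ_str) = Σₕ Nₕ²(1 − fₕ)sₕ²/nₕ.
Dept II: 19748²·(1 − 4058/19748)·92300/4058 = 7.0475103 × 10^9.
Dept I: 1802²·(1 − 127/1802)·27500/127 = 6.5357972 × 10^8.
Dept III: 16836²·(1 − 1729/16836)·272000/1729 = 4.0012073 × 10^10.
Dept IV: 19598²·(1 − 1029/19598)·402000/1029 = 1.4217098 × 10^11.
Sum = 1.8988414 × 10^11.
SE = √(1.8988414 × 10^11) = 435760.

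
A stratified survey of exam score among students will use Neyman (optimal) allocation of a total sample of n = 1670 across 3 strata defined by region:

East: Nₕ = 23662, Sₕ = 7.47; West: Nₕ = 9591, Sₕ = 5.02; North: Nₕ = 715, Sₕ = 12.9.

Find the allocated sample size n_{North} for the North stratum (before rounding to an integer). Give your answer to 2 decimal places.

Neyman allocation: nₕ = n·NₕSₕ / Σⱼ NⱼSⱼ.
Σ NⱼSⱼ = 23662·7.47 + 9591·5.02 + 715·12.9 = 234125.46.
n_{North} = 1670·715·12.9 / 234125.46 = 65.79.

65.79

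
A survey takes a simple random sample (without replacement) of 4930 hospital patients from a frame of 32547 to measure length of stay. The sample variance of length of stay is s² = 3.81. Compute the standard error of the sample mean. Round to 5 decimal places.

Under SRS without replacement, Var(ȳ) = (1 − f)·s²/n with f = n/N = 4930/32547 = 0.15147325.
Var(ȳ) = (1 − 0.15147325)·3.81/4930 = 0.84852675·7.7281947 × 10^-4 = 6.5575799 × 10^-4.
SE(ȳ) = √(6.5575799 × 10^-4) = 0.02561.

0.02561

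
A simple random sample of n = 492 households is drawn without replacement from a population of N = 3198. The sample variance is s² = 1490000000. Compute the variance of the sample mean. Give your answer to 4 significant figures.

2.563 × 10^6

Under SRS without replacement, Var(ȳ) = (1 − f)·s²/n with f = n/N = 492/3198 = 0.15384615.
Var(ȳ) = (1 − 0.15384615)·1490000000/492 = 0.84615385·3.0284553 × 10^6 = 2.5625391 × 10^6.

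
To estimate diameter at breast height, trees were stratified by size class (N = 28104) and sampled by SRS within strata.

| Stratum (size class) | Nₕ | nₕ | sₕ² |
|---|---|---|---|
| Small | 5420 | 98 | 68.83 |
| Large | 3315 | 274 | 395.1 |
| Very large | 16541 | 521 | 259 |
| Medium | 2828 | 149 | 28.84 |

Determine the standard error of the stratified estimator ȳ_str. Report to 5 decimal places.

Var(ȳ_str) = Σₕ Wₕ²(1 − fₕ)sₕ²/nₕ with Wₕ = Nₕ/N, N = 28104.
Small: Wₕ = 0.19285511; term = 0.19285511²·(1 − 0.01808118)·68.83/98 = 0.02565013.
Large: Wₕ = 0.11795474; term = 0.11795474²·(1 − 0.08265460)·395.1/274 = 0.018404336.
Very large: Wₕ = 0.58856391; term = 0.58856391²·(1 − 0.03149749)·259/521 = 0.16678233.
Medium: Wₕ = 0.10062625; term = 0.10062625²·(1 − 0.05268741)·28.84/149 = 0.0018566277.
Sum = 0.21269342.
SE = √(0.21269342) = 0.46119.

0.46119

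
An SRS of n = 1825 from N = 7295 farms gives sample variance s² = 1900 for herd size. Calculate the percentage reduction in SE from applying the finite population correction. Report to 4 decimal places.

13.4074

f = n/N = 1825/7295 = 0.25017135.
SE_no-fpc = √(s²/n) = 1.0203411; SE_fpc = √((1−f)s²/n) = 0.88354034.
Ratio = √(1−f) = 0.86592647. Reduction = 100·(1 − 0.86592647) = 13.4074%.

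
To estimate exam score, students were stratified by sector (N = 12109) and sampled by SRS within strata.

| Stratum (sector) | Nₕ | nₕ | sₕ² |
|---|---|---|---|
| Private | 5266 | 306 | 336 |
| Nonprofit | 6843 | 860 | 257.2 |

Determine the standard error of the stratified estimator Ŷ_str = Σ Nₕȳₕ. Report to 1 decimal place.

6397.2

Var(Ŷ_str) = Σₕ Nₕ²(1 − fₕ)sₕ²/nₕ.
Private: 5266²·(1 − 306/5266)·336/306 = 2.8680082 × 10^7.
Nonprofit: 6843²·(1 − 860/6843)·257.2/860 = 1.2244415 × 10^7.
Sum = 4.0924497 × 10^7.
SE = √(4.0924497 × 10^7) = 6397.2.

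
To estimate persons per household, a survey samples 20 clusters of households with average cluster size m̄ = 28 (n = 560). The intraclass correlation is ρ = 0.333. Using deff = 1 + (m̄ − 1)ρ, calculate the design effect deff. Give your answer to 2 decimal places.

deff = 1 + (28 − 1)·0.333 = 1 + 8.991 = 9.991.

9.99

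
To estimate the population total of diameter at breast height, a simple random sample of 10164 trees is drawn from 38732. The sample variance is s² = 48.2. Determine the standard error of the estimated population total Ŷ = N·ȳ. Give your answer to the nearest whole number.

2291

Var(Ŷ) = N²·Var(ȳ) = N²·(1 − n/N)·s²/n.
f = 10164/38732 = 0.26241867; Var(ȳ) = 0.73758133·48.2/10164 = 0.0034977784.
Var(Ŷ) = 38732² · 0.0034977784 = 5.2472546 × 10^6.
SE(Ŷ) = √(5.2472546 × 10^6) = 2291.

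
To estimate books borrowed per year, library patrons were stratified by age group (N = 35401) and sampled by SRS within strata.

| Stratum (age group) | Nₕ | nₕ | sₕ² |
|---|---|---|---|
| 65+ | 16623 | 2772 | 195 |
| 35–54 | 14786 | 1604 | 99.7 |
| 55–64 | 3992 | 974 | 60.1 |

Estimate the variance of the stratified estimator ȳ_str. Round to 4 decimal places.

Var(ȳ_str) = Σₕ Wₕ²(1 − fₕ)sₕ²/nₕ with Wₕ = Nₕ/N, N = 35401.
65+: Wₕ = 0.46956301; term = 0.46956301²·(1 − 0.16675690)·195/2772 = 0.012924116.
35–54: Wₕ = 0.41767182; term = 0.41767182²·(1 − 0.10848100)·99.7/1604 = 0.0096670006.
55–64: Wₕ = 0.11276518; term = 0.11276518²·(1 − 0.24398798)·60.1/974 = 5.9319055 × 10^-4.
Sum = 0.023184307.

0.0232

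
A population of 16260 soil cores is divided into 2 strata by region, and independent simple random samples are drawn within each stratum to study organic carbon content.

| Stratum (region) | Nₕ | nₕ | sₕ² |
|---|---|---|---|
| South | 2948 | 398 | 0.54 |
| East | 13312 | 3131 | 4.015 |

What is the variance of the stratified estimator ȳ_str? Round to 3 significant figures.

Var(ȳ_str) = Σₕ Wₕ²(1 − fₕ)sₕ²/nₕ with Wₕ = Nₕ/N, N = 16260.
South: Wₕ = 0.18130381; term = 0.18130381²·(1 − 0.13500678)·0.54/398 = 3.8577783 × 10^-5.
East: Wₕ = 0.81869619; term = 0.81869619²·(1 − 0.23520132)·4.015/3131 = 6.573477 × 10^-4.
Sum = 6.9592548 × 10^-4.

6.96 × 10^-4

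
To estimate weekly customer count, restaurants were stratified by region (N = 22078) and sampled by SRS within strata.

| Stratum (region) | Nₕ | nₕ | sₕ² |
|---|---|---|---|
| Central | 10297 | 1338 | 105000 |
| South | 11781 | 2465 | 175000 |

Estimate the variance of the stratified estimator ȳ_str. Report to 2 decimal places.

Var(ȳ_str) = Σₕ Wₕ²(1 − fₕ)sₕ²/nₕ with Wₕ = Nₕ/N, N = 22078.
Central: Wₕ = 0.46639188; term = 0.46639188²·(1 − 0.12994076)·105000/1338 = 14.851967.
South: Wₕ = 0.53360812; term = 0.53360812²·(1 − 0.20923521)·175000/2465 = 15.985024.
Sum = 30.836991.

30.84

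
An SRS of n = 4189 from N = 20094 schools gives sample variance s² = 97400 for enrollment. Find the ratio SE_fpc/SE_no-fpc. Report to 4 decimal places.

f = n/N = 4189/20094 = 0.20847019.
SE_no-fpc = √(s²/n) = 4.8219677; SE_fpc = √((1−f)s²/n) = 4.2900064.
Ratio = √(1−f) = 0.88967961.

0.8897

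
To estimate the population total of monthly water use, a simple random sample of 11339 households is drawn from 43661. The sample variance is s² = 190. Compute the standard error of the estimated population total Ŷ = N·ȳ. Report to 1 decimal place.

4862.8

Var(Ŷ) = N²·Var(ȳ) = N²·(1 − n/N)·s²/n.
f = 11339/43661 = 0.25970546; Var(ȳ) = 0.74029454·190/11339 = 0.012404618.
Var(Ŷ) = 43661² · 0.012404618 = 2.3646711 × 10^7.
SE(Ŷ) = √(2.3646711 × 10^7) = 4862.8.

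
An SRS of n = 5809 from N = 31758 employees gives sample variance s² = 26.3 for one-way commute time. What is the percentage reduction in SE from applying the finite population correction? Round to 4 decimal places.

f = n/N = 5809/31758 = 0.18291454.
SE_no-fpc = √(s²/n) = 0.067286383; SE_fpc = √((1−f)s²/n) = 0.060822032.
Ratio = √(1−f) = 0.90392780. Reduction = 100·(1 − 0.90392780) = 9.6072%.

9.6072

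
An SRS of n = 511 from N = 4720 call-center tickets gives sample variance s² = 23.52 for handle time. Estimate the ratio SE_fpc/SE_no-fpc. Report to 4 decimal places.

f = n/N = 511/4720 = 0.10826271.
SE_no-fpc = √(s²/n) = 0.21453997; SE_fpc = √((1−f)s²/n) = 0.20259404.
Ratio = √(1−f) = 0.94431843.

0.9443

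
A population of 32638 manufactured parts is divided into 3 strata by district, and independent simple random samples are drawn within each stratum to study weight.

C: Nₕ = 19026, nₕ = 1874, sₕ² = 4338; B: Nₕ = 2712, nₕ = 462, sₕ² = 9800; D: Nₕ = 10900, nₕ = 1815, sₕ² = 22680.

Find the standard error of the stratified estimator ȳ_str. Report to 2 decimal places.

Var(ȳ_str) = Σₕ Wₕ²(1 − fₕ)sₕ²/nₕ with Wₕ = Nₕ/N, N = 32638.
C: Wₕ = 0.58294013; term = 0.58294013²·(1 − 0.09849679)·4338/1874 = 0.70914516.
B: Wₕ = 0.08309333; term = 0.08309333²·(1 − 0.17035398)·9800/462 = 0.12150922.
D: Wₕ = 0.33396654; term = 0.33396654²·(1 − 0.16651376)·22680/1815 = 1.1616379.
Sum = 1.9922923.
SE = √(1.9922923) = 1.41.

1.41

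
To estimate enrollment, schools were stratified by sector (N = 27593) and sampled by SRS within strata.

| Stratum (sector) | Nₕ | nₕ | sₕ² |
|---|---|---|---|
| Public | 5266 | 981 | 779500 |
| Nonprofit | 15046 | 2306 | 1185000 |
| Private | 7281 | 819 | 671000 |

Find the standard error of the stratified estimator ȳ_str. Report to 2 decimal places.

Var(ȳ_str) = Σₕ Wₕ²(1 − fₕ)sₕ²/nₕ with Wₕ = Nₕ/N, N = 27593.
Public: Wₕ = 0.19084550; term = 0.19084550²·(1 − 0.18628940)·779500/981 = 23.54946.
Nonprofit: Wₕ = 0.54528322; term = 0.54528322²·(1 − 0.15326333)·1185000/2306 = 129.3754.
Private: Wₕ = 0.26387127; term = 0.26387127²·(1 − 0.11248455)·671000/819 = 50.628931.
Sum = 203.55379.
SE = √(203.55379) = 14.27.

14.27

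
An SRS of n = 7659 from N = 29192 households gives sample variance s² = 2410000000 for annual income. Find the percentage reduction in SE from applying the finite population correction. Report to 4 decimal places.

14.1144

f = n/N = 7659/29192 = 0.26236640.
SE_no-fpc = √(s²/n) = 560.94785; SE_fpc = √((1−f)s²/n) = 481.77342.
Ratio = √(1−f) = 0.85885598. Reduction = 100·(1 − 0.85885598) = 14.1144%.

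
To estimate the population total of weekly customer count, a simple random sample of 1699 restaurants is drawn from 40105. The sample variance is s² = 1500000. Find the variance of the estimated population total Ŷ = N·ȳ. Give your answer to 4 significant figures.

1.360 × 10^12

Var(Ŷ) = N²·Var(ȳ) = N²·(1 − n/N)·s²/n.
f = 1699/40105 = 0.04236380; Var(ȳ) = 0.95763620·1500000/1699 = 845.47046.
Var(Ŷ) = 40105² · 845.47046 = 1.359864 × 10^12.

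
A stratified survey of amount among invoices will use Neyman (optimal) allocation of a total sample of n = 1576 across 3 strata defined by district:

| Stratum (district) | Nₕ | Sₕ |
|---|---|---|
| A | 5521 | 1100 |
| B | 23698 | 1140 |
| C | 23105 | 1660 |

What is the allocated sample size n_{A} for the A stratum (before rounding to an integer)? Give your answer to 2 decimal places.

133.97

Neyman allocation: nₕ = n·NₕSₕ / Σⱼ NⱼSⱼ.
Σ NⱼSⱼ = 5521·1100 + 23698·1140 + 23105·1660 = 7.144312 × 10^7.
n_{A} = 1576·5521·1100 / (7.144312 × 10^7) = 133.97.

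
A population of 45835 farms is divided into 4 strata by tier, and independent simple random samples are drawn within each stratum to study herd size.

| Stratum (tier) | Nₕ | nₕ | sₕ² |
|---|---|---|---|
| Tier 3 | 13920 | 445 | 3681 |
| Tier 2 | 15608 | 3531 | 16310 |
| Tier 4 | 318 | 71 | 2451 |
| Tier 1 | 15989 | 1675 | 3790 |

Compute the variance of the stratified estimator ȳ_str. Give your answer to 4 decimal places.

Var(ȳ_str) = Σₕ Wₕ²(1 − fₕ)sₕ²/nₕ with Wₕ = Nₕ/N, N = 45835.
Tier 3: Wₕ = 0.30369805; term = 0.30369805²·(1 − 0.03196839)·3681/445 = 0.73854905.
Tier 2: Wₕ = 0.34052580; term = 0.34052580²·(1 − 0.22623014)·16310/3531 = 0.41444614.
Tier 4: Wₕ = 0.00693793; term = 0.00693793²·(1 − 0.22327044)·2451/71 = 0.0012906681.
Tier 1: Wₕ = 0.34883822; term = 0.34883822²·(1 − 0.10475952)·3790/1675 = 0.24649734.
Sum = 1.4007832.

1.4008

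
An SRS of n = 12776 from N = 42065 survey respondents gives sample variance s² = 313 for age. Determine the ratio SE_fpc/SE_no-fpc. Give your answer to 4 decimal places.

0.8344

f = n/N = 12776/42065 = 0.30372043.
SE_no-fpc = √(s²/n) = 0.15652176; SE_fpc = √((1−f)s²/n) = 0.13060703.
Ratio = √(1−f) = 0.83443368.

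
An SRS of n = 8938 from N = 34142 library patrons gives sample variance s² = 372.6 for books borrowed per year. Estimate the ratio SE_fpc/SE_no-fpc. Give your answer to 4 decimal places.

0.8592

f = n/N = 8938/34142 = 0.26178900.
SE_no-fpc = √(s²/n) = 0.20417438; SE_fpc = √((1−f)s²/n) = 0.17542501.
Ratio = √(1−f) = 0.85919206.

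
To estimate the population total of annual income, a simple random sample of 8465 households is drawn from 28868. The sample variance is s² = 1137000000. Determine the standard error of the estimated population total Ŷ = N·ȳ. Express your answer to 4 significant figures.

8.895 × 10^6

Var(Ŷ) = N²·Var(ȳ) = N²·(1 − n/N)·s²/n.
f = 8465/28868 = 0.29323126; Var(ȳ) = 0.70676874·1137000000/8465 = 94931.608.
Var(Ŷ) = 28868² · 94931.608 = 7.911234 × 10^13.
SE(Ŷ) = √(7.911234 × 10^13) = 8.895 × 10^6.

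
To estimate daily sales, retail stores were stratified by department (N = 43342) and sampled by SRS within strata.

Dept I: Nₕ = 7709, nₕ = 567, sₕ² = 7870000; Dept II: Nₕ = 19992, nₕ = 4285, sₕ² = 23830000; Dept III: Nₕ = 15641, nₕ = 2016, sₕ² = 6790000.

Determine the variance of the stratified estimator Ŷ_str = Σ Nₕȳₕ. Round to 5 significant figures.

Var(Ŷ_str) = Σₕ Nₕ²(1 − fₕ)sₕ²/nₕ.
Dept I: 7709²·(1 − 567/7709)·7870000/567 = 7.6420445 × 10^11.
Dept II: 19992²·(1 − 4285/19992)·23830000/4285 = 1.7463155 × 10^12.
Dept III: 15641²·(1 − 2016/15641)·6790000/2016 = 7.1776169 × 10^11.
Sum = 3.2282816 × 10^12.

3.2283 × 10^12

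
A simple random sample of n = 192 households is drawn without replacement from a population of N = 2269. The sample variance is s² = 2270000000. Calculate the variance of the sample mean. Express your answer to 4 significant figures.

1.082 × 10^7

Under SRS without replacement, Var(ȳ) = (1 − f)·s²/n with f = n/N = 192/2269 = 0.08461877.
Var(ȳ) = (1 − 0.08461877)·2270000000/192 = 0.91538123·1.1822917 × 10^7 = 1.0822476 × 10^7.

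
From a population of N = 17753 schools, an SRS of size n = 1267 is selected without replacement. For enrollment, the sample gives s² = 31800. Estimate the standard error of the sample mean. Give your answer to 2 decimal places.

Under SRS without replacement, Var(ȳ) = (1 − f)·s²/n with f = n/N = 1267/17753 = 0.07136822.
Var(ȳ) = (1 − 0.07136822)·31800/1267 = 0.92863178·25.098658 = 23.307412.
SE(ȳ) = √(23.307412) = 4.83.

4.83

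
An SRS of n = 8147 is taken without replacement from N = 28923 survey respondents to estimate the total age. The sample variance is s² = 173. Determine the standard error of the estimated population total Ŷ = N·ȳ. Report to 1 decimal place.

3572.1

Var(Ŷ) = N²·Var(ȳ) = N²·(1 − n/N)·s²/n.
f = 8147/28923 = 0.28167894; Var(ȳ) = 0.71832106·173/8147 = 0.015253411.
Var(Ŷ) = 28923² · 0.015253411 = 1.2760087 × 10^7.
SE(Ŷ) = √(1.2760087 × 10^7) = 3572.1.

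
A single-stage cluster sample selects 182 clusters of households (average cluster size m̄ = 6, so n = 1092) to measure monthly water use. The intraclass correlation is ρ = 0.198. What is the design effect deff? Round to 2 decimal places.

deff = 1 + (6 − 1)·0.198 = 1 + 0.99 = 1.99.

1.99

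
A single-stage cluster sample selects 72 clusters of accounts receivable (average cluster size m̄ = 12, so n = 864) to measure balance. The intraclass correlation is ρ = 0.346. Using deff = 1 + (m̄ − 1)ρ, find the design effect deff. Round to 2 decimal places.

deff = 1 + (12 − 1)·0.346 = 1 + 3.806 = 4.806.

4.81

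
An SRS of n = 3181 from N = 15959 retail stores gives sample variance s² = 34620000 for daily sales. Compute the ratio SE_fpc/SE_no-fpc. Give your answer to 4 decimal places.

f = n/N = 3181/15959 = 0.19932327.
SE_no-fpc = √(s²/n) = 104.32339; SE_fpc = √((1−f)s²/n) = 93.349136.
Ratio = √(1−f) = 0.89480542.

0.8948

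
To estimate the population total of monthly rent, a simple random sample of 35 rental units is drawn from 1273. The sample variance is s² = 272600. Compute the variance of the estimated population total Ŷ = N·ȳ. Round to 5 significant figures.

Var(Ŷ) = N²·Var(ȳ) = N²·(1 − n/N)·s²/n.
f = 35/1273 = 0.02749411; Var(ȳ) = 0.97250589·272600/35 = 7574.4316.
Var(Ŷ) = 1273² · 7574.4316 = 1.2274586 × 10^10.

1.2275 × 10^10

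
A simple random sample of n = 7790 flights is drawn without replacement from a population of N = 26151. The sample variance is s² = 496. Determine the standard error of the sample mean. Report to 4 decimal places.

0.2114

Under SRS without replacement, Var(ȳ) = (1 − f)·s²/n with f = n/N = 7790/26151 = 0.29788536.
Var(ȳ) = (1 − 0.29788536)·496/7790 = 0.70211464·0.063671374 = 0.044704604.
SE(ȳ) = √(0.044704604) = 0.2114.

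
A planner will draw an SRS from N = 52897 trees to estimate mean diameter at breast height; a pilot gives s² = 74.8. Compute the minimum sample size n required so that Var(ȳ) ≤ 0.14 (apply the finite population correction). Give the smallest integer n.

529

Without fpc, n₀ = s²/D = 74.8/0.14 = 534.2857.
With fpc, (1 − n/N)·s²/n ≤ D requires n ≥ n₀/(1 + n₀/N) = 534.2857/(1 + 534.2857/52897) = 528.9431.
Rounding up, n = 529.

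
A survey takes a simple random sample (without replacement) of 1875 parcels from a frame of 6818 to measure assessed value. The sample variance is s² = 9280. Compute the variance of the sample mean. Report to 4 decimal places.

Under SRS without replacement, Var(ȳ) = (1 − f)·s²/n with f = n/N = 1875/6818 = 0.27500733.
Var(ȳ) = (1 − 0.27500733)·9280/1875 = 0.72499267·4.9493333 = 3.5882304.

3.5882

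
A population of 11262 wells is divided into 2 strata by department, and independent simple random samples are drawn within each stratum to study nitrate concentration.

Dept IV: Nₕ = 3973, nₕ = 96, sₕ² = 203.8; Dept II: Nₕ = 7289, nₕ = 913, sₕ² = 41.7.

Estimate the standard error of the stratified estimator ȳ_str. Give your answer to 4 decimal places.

Var(ȳ_str) = Σₕ Wₕ²(1 − fₕ)sₕ²/nₕ with Wₕ = Nₕ/N, N = 11262.
Dept IV: Wₕ = 0.35277926; term = 0.35277926²·(1 − 0.02416310)·203.8/96 = 0.2578198.
Dept II: Wₕ = 0.64722074; term = 0.64722074²·(1 − 0.12525724)·41.7/913 = 0.016735955.
Sum = 0.27455576.
SE = √(0.27455576) = 0.5240.

0.5240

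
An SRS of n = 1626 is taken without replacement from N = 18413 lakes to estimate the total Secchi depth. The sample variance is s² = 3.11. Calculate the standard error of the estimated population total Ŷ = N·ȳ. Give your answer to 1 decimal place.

Var(Ŷ) = N²·Var(ȳ) = N²·(1 − n/N)·s²/n.
f = 1626/18413 = 0.08830717; Var(ȳ) = 0.91169283·3.11/1626 = 0.0017437667.
Var(Ŷ) = 18413² · 0.0017437667 = 591204.17.
SE(Ŷ) = √(591204.17) = 768.9.

768.9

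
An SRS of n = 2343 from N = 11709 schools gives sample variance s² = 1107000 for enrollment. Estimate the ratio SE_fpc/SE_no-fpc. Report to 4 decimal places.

0.8944

f = n/N = 2343/11709 = 0.20010249.
SE_no-fpc = √(s²/n) = 21.736402; SE_fpc = √((1−f)s²/n) = 19.440384.
Ratio = √(1−f) = 0.89436990.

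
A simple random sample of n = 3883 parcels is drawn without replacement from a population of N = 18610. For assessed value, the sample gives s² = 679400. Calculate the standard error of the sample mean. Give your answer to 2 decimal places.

Under SRS without replacement, Var(ȳ) = (1 − f)·s²/n with f = n/N = 3883/18610 = 0.20865126.
Var(ȳ) = (1 − 0.20865126)·679400/3883 = 0.79134874·174.96781 = 138.46055.
SE(ȳ) = √(138.46055) = 11.77.

11.77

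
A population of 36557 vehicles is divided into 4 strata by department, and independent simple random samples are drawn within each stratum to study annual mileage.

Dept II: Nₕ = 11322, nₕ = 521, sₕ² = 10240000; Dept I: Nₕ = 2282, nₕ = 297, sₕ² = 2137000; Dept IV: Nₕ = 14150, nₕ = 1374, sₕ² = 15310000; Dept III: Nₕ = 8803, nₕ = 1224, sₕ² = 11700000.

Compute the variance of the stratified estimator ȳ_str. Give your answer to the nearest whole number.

Var(ȳ_str) = Σₕ Wₕ²(1 − fₕ)sₕ²/nₕ with Wₕ = Nₕ/N, N = 36557.
Dept II: Wₕ = 0.30970813; term = 0.30970813²·(1 − 0.04601660)·10240000/521 = 1798.4909.
Dept I: Wₕ = 0.06242307; term = 0.06242307²·(1 − 0.13014899)·2137000/297 = 24.38839.
Dept IV: Wₕ = 0.38706677; term = 0.38706677²·(1 − 0.09710247)·15310000/1374 = 1507.2965.
Dept III: Wₕ = 0.24080204; term = 0.24080204²·(1 − 0.13904351)·11700000/1224 = 477.20607.
Sum = 3807.3819.

3807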